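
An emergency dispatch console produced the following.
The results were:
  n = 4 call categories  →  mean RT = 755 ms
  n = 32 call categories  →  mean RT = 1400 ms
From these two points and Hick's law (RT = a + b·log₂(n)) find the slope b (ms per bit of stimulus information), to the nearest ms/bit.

215 ms/bit

The slope on a log₂ axis is (1400 − 755) / (5 − 2) = 215 ms/bit.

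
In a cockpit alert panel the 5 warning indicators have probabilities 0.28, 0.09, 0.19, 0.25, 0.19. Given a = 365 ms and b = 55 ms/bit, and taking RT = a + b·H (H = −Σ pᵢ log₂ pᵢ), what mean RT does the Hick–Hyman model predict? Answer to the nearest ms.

H = 0.28·log₂(1/0.28) + 0.09·log₂(1/0.09) + 0.19·log₂(1/0.19) + 0.25·log₂(1/0.25) + 0.19·log₂(1/0.19) = 2.2373 bits.
RT = 365 + 55 × 2.2373 = 488.05 ms.

488 ms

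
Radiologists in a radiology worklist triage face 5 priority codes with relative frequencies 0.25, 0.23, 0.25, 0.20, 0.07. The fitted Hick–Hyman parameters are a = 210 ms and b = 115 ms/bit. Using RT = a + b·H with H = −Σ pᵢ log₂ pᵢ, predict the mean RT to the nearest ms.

465 ms

H = 0.25·log₂(1/0.25) + 0.23·log₂(1/0.23) + 0.25·log₂(1/0.25) + 0.20·log₂(1/0.20) + 0.07·log₂(1/0.07) = 2.2206 bits.
RT = 210 + 115 × 2.2206 = 465.37 ms.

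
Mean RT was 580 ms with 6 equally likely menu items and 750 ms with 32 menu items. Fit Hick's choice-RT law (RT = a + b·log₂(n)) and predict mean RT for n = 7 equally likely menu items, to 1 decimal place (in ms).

RT is linear in log₂ n, so two points fix the line:
  b = (750 − 580) / (log₂ 32 − log₂ 6) = 170 / (5 − 2.5850) = 70.392 ms/bit
  a = 580 − 70.392 × 2.5850 = 398.039 ms
Then RT(7) = 398.039 + 70.392 × log₂ 7 = 398.039 + 70.392 × 2.8074 ≈ 595.655 ms.

595.7 ms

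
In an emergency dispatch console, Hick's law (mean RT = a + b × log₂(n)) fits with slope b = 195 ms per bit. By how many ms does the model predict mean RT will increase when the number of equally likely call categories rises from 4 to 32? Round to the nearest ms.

585 ms

The intercept a cancels: ΔRT = b·(log₂ n₂ − log₂ n₁) = b·log₂(n₂/n₁).
log₂(32) − log₂(4) = log₂(32/4) = log₂(8) = 3.
ΔRT = 195 × 3.0000 = 585.000 ms.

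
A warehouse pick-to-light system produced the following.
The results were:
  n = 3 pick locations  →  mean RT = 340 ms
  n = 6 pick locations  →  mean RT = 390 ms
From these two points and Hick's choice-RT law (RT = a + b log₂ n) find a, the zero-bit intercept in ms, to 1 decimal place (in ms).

260.8 ms

Slope: b = (390 − 340) / (log₂ 6 − log₂ 3) = 50/1.0000 = 50.000 ms/bit.
a = RT₁ − b·log₂ n₁ = 340 − 50.000 × 1.5850 = 260.752 ms.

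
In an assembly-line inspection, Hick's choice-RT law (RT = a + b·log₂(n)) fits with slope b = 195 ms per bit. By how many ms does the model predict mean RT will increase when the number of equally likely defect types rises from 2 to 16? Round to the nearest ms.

The intercept a cancels: ΔRT = b·(log₂ n₂ − log₂ n₁) = b·log₂(n₂/n₁).
log₂(16) − log₂(2) = log₂(16/2) = log₂(8) = 3.
ΔRT = 195 × 3.0000 = 585.000 ms.

585 ms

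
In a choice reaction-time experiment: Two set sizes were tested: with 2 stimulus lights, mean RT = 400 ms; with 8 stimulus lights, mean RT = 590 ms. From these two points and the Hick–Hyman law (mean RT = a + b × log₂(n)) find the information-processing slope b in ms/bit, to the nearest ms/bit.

95 ms/bit

The slope on a log₂ axis is (590 − 400) / (3 − 1) = 95 ms/bit.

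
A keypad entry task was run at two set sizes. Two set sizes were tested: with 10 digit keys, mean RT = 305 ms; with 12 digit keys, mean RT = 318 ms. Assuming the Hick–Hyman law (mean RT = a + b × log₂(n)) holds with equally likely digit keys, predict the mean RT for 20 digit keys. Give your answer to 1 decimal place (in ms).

354.4 ms

Fit slope and intercept:
  b = (318 − 305) / (log₂ 12 − log₂ 10) = 13 / (3.5850 − 3.3219) = 49.423 ms/bit
  a = 305 − 49.423 × 3.3219 = 140.820 ms
Then RT(20) = 140.820 + 49.423 × log₂ 20 = 140.820 + 49.423 × 4.3219 ≈ 354.423 ms.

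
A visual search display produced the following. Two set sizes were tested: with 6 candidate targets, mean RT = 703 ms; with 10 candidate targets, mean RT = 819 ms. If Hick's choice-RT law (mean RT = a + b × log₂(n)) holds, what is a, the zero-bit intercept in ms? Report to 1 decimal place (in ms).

b = (RT₂ − RT₁)/(log₂ n₂ − log₂ n₁) = (819 − 703)/(3.3219 − 2.5850) = 157.402 ms/bit.
Intercept: a = 703 − 157.402·log₂(6) = 296.121 ms.

296.1 ms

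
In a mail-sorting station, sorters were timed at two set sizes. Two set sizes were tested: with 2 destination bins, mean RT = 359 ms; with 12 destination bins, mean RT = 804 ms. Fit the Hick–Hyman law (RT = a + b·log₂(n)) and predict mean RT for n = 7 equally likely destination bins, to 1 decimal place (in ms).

Solve the two-equation system in a and b:
  b = (804 − 359) / (log₂ 12 − log₂ 2) = 445 / (3.5850 − 1) = 172.149 ms/bit
  a = 359 − 172.149 × 1 = 186.851 ms
Then RT(7) = 186.851 + 172.149 × log₂ 7 = 186.851 + 172.149 × 2.8074 ≈ 670.135 ms.

670.1 ms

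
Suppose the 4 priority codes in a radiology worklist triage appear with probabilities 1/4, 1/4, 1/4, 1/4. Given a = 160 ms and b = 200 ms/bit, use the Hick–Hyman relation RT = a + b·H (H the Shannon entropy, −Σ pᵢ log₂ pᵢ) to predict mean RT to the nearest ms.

Each term −pᵢ log₂ pᵢ: 0.25·2 + 0.25·2 + 0.25·2 + 0.25·2; summed, H = 2.000 bits.
Mean RT = a + bH = 160 + 200·2.000 = 560.00 ms.

560 ms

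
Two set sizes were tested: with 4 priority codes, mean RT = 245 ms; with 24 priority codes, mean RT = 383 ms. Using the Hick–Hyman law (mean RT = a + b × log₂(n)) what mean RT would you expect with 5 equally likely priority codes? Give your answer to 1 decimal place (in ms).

262.2 ms

RT is linear in log₂ n, so two points fix the line:
  b = (383 − 245) / (log₂ 24 − log₂ 4) = 138 / (4.5850 − 2) = 53.386 ms/bit
  a = 245 − 53.386 × 2 = 138.229 ms
Then RT(5) = 138.229 + 53.386 × log₂ 5 = 138.229 + 53.386 × 2.3219 ≈ 262.186 ms.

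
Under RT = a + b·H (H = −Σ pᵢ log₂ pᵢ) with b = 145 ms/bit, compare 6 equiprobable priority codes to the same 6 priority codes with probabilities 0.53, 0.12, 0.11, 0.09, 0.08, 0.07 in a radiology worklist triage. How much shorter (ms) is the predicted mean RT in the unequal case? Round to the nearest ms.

Equiprobable entropy H₀ = log₂ 6 = 2.5850 bits.
Skewed entropy H = −Σ pᵢ log₂ pᵢ = 2.0755 bits.
ΔRT = b·(H₀ − H) = 145 × 0.5094 = 73.87 ms.

74 ms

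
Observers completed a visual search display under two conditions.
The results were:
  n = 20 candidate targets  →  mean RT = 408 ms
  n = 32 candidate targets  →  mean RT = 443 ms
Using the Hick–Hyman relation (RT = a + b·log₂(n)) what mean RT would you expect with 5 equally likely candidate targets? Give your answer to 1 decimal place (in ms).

304.8 ms

Solve the two-equation system in a and b:
  b = (443 − 408) / (log₂ 32 − log₂ 20) = 35 / (5 − 4.3219) = 51.617 ms/bit
  a = 408 − 51.617 × 4.3219 = 184.915 ms
Then RT(5) = 184.915 + 51.617 × log₂ 5 = 184.915 + 51.617 × 2.3219 ≈ 304.766 ms.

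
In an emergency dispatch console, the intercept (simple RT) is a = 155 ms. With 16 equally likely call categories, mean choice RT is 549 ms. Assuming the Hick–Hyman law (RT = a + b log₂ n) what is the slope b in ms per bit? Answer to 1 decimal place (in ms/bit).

16 alternatives carry log₂ 16 = 4 bits; the choice cost is 549 − 155 = 394 ms, so b = 394/4 = 98.500 ms/bit.

98.5 ms/bit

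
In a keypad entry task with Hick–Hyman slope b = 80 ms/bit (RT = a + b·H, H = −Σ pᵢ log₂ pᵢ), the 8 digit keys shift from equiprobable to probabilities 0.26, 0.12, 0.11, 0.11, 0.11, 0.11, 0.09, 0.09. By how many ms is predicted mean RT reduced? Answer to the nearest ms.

Equiprobable entropy H₀ = log₂ 8 = 3.0000 bits.
Skewed entropy H = −Σ pᵢ log₂ pᵢ = 2.8988 bits.
ΔRT = b·(H₀ − H) = 80 × 0.1012 = 8.10 ms.

8 ms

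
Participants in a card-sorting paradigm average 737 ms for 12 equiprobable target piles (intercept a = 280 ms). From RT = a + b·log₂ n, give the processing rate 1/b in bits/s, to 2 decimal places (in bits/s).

7.84 bits/s

Choice component = 737 − 280 = 457 ms over log₂(12) = 3.5850 bits.
b = 457 / 3.5850 = 127.477 ms/bit, so 1/b = 7.845 bits/s.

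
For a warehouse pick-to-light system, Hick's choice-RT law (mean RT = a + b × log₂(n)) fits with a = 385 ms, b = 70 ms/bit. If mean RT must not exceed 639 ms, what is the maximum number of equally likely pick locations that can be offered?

70·log₂ n ≤ 639 − 385 = 254, giving log₂ n ≤ 3.6286 and n ≤ 12.368. The largest whole number is 12.

12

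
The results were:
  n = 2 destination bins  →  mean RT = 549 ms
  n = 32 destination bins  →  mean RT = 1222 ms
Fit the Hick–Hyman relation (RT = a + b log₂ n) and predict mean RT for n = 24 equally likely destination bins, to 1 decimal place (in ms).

1152.2 ms

With log₂ n on the abscissa the relation is linear; from the two conditions:
  b = (1222 − 549) / (log₂ 32 − log₂ 2) = 673 / (5 − 1) = 168.250 ms/bit
  a = 549 − 168.250 × 1 = 380.750 ms
Then RT(24) = 380.750 + 168.250 × log₂ 24 = 380.750 + 168.250 × 4.5850 ≈ 1152.170 ms.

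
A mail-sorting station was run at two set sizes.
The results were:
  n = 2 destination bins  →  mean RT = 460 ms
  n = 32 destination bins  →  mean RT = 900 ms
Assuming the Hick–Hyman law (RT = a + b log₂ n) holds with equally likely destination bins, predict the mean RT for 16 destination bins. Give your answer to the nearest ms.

With log₂ n on the abscissa the relation is linear; from the two conditions:
  b = (900 − 460) / (log₂ 32 − log₂ 2) = 440 / (5 − 1) = 110 ms/bit
  a = 460 − 110 × 1 = 350 ms
Then RT(16) = 350 + 110 × log₂ 16 = 350 + 110 × 4 ≈ 790.000 ms.

790 ms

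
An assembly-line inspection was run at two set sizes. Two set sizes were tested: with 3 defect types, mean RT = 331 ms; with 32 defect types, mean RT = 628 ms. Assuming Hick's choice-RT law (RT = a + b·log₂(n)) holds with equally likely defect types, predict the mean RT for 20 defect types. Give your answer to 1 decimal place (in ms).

569.0 ms

RT is linear in log₂ n, so two points fix the line:
  b = (628 − 331) / (log₂ 32 − log₂ 3) = 297 / (5 − 1.5850) = 86.968 ms/bit
  a = 331 − 86.968 × 1.5850 = 193.159 ms
Then RT(20) = 193.159 + 86.968 × log₂ 20 = 193.159 + 86.968 × 4.3219 ≈ 569.029 ms.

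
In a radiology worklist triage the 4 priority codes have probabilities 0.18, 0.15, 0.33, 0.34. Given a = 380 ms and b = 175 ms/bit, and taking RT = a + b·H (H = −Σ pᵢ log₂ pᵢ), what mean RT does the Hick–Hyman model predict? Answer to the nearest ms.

715 ms

Entropy contributions −pᵢ log₂ pᵢ: 0.4453, 0.4105, 0.5278, 0.5292; sum H = 1.9128 bits.
RT = a + bH = 380 + 175·1.9128 = 714.75 ms.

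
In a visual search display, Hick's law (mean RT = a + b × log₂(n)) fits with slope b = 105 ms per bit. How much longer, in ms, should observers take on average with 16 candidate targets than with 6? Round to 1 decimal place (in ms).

148.6 ms

Only the slope matters, since a is common to both: ΔRT = b·log₂(n₂/n₁).
log₂(16) − log₂(6) = 4 − 2.5850 = 1.4150.
ΔRT = 105 × 1.4150 = 148.579 ms.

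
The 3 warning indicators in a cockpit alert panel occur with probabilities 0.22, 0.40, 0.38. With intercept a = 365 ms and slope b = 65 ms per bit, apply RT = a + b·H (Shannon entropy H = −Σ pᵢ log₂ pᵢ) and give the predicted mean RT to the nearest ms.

H = 0.22·log₂(1/0.22) + 0.40·log₂(1/0.40) + 0.38·log₂(1/0.38) = 1.5398 bits.
RT = 365 + 65 × 1.5398 = 465.09 ms.

465 ms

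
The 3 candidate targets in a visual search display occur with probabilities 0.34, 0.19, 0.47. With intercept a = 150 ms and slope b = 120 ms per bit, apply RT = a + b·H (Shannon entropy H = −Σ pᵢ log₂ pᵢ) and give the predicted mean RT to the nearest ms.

330 ms

H = 0.34·log₂(1/0.34) + 0.19·log₂(1/0.19) + 0.47·log₂(1/0.47) = 1.4964 bits.
RT = 150 + 120 × 1.4964 = 329.56 ms.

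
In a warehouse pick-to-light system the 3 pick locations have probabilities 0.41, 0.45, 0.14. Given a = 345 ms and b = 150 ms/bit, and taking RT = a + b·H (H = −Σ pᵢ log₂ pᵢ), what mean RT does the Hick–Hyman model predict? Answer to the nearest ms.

561 ms

Entropy contributions −pᵢ log₂ pᵢ: 0.5274, 0.5184, 0.3971; sum H = 1.4429 bits.
RT = a + bH = 345 + 150·1.4429 = 561.43 ms.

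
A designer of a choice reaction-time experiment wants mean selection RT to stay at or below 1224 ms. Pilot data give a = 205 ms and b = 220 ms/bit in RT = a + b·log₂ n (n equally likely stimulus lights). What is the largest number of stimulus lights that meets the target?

24

Information budget: (1224 − 205)/220 = 4.6318 bits, so n ≤ 2^4.6318 = 24.792 → at most 24.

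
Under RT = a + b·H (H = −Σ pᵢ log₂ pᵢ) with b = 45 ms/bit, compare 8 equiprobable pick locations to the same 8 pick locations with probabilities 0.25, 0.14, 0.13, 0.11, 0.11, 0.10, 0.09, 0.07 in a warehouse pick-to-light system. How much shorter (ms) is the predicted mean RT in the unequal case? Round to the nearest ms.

5 ms

The RT saving is b·ΔH. Equiprobable H₀ = log₂(8) = 3.0000 bits; with the given probabilities H = 2.8937 bits.
b·(H₀ − H) = 45 × (3.0000 − 2.8937) = 4.78 ms.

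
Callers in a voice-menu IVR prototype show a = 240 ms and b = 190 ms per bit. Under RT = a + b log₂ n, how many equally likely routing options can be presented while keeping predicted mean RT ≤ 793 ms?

7

Set 240 + 190·log₂ n ≤ 793 → log₂ n ≤ (793 − 240)/190 = 2.9105.
So n ≤ 2^2.9105 = 7.519; the largest integer n is 7.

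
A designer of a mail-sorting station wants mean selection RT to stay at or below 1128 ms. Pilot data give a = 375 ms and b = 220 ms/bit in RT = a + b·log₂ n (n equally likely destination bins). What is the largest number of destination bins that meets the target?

Set 375 + 220·log₂ n ≤ 1128 → log₂ n ≤ (1128 − 375)/220 = 3.4227.
So n ≤ 2^3.4227 = 10.724; the largest integer n is 10.

10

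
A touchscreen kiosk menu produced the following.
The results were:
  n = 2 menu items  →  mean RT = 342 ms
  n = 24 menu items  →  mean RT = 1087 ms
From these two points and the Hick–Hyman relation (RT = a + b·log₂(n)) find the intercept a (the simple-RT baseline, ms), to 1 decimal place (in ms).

134.2 ms

b = (RT₂ − RT₁)/(log₂ n₂ − log₂ n₁) = (1087 − 342)/(4.5850 − 1) = 207.812 ms/bit.
Intercept: a = 342 − 207.812·log₂(2) = 134.188 ms.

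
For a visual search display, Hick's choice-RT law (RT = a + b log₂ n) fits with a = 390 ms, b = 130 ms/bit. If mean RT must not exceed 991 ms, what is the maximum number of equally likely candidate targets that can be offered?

Set 390 + 130·log₂ n ≤ 991 → log₂ n ≤ (991 − 390)/130 = 4.6231.
So n ≤ 2^4.6231 = 24.643; the largest integer n is 24.

24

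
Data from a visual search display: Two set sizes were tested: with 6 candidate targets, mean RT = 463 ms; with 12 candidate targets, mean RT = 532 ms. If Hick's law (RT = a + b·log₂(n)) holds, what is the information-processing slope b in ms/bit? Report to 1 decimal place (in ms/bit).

Slope: b = (532 − 463) / (log₂ 12 − log₂ 6) = 69/1.0000 = 69.000 ms/bit.

69.0 ms/bit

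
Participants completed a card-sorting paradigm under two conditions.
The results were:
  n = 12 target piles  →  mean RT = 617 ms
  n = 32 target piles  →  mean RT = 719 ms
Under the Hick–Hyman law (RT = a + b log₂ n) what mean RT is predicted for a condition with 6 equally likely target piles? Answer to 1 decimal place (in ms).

544.9 ms

Solve the two-equation system in a and b:
  b = (719 − 617) / (log₂ 32 − log₂ 12) = 102 / (5 − 3.5850) = 72.083 ms/bit
  a = 617 − 72.083 × 3.5850 = 358.586 ms
Then RT(6) = 358.586 + 72.083 × log₂ 6 = 358.586 + 72.083 × 2.5850 ≈ 544.917 ms.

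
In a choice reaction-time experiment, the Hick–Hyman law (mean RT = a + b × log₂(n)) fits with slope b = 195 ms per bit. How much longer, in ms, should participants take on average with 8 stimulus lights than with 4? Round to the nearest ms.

195 ms

The intercept a cancels: ΔRT = b·(log₂ n₂ − log₂ n₁) = b·log₂(n₂/n₁).
log₂(8) − log₂(4) = log₂(8/4) = log₂(2) = 1.
ΔRT = 195 × 1.0000 = 195.000 ms.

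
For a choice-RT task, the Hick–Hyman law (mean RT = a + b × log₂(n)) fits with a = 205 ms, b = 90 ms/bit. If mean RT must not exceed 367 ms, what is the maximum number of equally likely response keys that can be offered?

3

90·log₂ n ≤ 367 − 205 = 162, giving log₂ n ≤ 1.8000 and n ≤ 3.482. The largest whole number is 3.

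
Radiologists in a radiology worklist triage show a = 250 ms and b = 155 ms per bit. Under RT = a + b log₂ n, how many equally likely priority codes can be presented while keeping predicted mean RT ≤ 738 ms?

Information budget: (738 − 250)/155 = 3.1484 bits, so n ≤ 2^3.1484 = 8.867 → at most 8.

8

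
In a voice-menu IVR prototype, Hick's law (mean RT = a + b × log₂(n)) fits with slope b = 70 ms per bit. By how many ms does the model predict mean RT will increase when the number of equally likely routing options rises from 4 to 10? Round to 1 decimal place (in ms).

ΔRT = (a + b log₂ n₂) − (a + b log₂ n₁) = b·(log₂ n₂ − log₂ n₁).
log₂(10) − log₂(4) = 3.3219 − 2 = 1.3219.
ΔRT = 70 × 1.3219 = 92.535 ms.

92.5 ms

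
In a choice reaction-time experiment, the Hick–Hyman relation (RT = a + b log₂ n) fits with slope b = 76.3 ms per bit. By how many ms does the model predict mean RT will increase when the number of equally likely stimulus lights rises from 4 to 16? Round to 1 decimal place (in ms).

152.6 ms

ΔRT = (a + b log₂ n₂) − (a + b log₂ n₁) = b·(log₂ n₂ − log₂ n₁).
log₂(16) − log₂(4) = log₂(16/4) = log₂(4) = 2.
ΔRT = 76.3 × 2.0000 = 152.600 ms.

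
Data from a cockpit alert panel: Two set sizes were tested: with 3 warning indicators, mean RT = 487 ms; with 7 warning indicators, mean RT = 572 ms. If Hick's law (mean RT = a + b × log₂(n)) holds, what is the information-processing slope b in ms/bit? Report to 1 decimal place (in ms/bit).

69.5 ms/bit

The slope on a log₂ axis is (572 − 487) / (2.8074 − 1.5850) = 69.536 ms/bit.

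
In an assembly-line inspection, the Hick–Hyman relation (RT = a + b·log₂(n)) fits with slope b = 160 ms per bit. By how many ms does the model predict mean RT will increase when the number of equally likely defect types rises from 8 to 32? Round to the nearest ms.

320 ms

The intercept a cancels: ΔRT = b·(log₂ n₂ − log₂ n₁) = b·log₂(n₂/n₁).
log₂(32) − log₂(8) = log₂(32/8) = log₂(4) = 2.
ΔRT = 160 × 2.0000 = 320.000 ms.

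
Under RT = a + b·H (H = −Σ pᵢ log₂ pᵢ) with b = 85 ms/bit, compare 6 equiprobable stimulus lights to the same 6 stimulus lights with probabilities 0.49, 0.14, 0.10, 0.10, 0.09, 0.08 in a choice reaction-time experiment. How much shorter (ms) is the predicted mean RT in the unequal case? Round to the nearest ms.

35 ms

The RT saving is b·ΔH. Equiprobable H₀ = log₂(6) = 2.5850 bits; with the given probabilities H = 2.1699 bits.
b·(H₀ − H) = 85 × (2.5850 − 2.1699) = 35.28 ms.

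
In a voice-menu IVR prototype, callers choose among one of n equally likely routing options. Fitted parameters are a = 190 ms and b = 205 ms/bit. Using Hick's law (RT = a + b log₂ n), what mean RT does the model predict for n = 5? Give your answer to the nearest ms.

666 ms

log₂(5) = 2.3219 bits, so RT = 190 + 205 × 2.3219 ≈ 665.995 ms.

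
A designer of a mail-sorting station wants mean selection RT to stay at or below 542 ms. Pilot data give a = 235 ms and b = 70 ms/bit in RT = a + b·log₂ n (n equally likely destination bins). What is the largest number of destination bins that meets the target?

20

Set 235 + 70·log₂ n ≤ 542 → log₂ n ≤ (542 − 235)/70 = 4.3857.
So n ≤ 2^4.3857 = 20.904; the largest integer n is 20.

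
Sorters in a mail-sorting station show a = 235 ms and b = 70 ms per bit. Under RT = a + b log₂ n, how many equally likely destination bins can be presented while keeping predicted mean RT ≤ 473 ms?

70·log₂ n ≤ 473 − 235 = 238, giving log₂ n ≤ 3.4000 and n ≤ 10.556. The largest whole number is 10.

10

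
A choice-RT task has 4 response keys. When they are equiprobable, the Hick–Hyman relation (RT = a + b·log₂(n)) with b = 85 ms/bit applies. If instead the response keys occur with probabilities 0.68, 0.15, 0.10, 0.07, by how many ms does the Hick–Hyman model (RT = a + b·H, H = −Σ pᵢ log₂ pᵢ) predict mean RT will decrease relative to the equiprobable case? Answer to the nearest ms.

52 ms

Equiprobable entropy H₀ = log₂ 4 = 2.0000 bits.
Skewed entropy H = −Σ pᵢ log₂ pᵢ = 1.3896 bits.
ΔRT = b·(H₀ − H) = 85 × 0.6104 = 51.88 ms.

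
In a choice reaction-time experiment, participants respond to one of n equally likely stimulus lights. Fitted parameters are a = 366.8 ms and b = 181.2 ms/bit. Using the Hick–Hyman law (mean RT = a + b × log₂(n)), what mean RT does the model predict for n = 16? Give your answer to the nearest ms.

1092 ms

log₂(16) = 4 bits, so RT = 366.8 + 181.2 × 4 ≈ 1091.600 ms.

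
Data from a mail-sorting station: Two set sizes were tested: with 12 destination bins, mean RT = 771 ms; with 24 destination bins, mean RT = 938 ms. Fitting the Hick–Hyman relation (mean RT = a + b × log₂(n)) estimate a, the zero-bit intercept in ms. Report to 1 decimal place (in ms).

172.3 ms

Slope: b = (938 − 771) / (log₂ 24 − log₂ 12) = 167/1.0000 = 167.000 ms/bit.
Intercept: a = 771 − 167.000·log₂(12) = 172.311 ms.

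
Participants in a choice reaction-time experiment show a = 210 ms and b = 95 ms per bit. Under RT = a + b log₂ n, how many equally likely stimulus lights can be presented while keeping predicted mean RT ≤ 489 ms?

7

95·log₂ n ≤ 489 − 210 = 279, giving log₂ n ≤ 2.9368 and n ≤ 7.657. The largest whole number is 7.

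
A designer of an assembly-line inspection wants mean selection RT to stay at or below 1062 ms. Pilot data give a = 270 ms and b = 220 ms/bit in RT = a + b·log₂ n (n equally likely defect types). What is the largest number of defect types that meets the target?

12

Information budget: (1062 − 270)/220 = 3.6000 bits, so n ≤ 2^3.6000 = 12.126 → at most 12.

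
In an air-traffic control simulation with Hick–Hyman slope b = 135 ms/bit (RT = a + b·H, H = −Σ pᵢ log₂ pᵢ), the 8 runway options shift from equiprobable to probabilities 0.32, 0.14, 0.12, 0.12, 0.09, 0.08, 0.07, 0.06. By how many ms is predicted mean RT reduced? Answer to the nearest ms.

31 ms

The RT saving is b·ΔH. Equiprobable H₀ = log₂(8) = 3.0000 bits; with the given probabilities H = 2.7735 bits.
b·(H₀ − H) = 135 × (3.0000 − 2.7735) = 30.57 ms.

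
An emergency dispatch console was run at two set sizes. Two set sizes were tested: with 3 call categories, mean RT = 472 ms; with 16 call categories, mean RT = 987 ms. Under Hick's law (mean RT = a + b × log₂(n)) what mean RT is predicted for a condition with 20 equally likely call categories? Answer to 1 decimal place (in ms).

Solve the two-equation system in a and b:
  b = (987 − 472) / (log₂ 16 − log₂ 3) = 515 / (4 − 1.5850) = 213.247 ms/bit
  a = 472 − 213.247 × 1.5850 = 134.011 ms
Then RT(20) = 134.011 + 213.247 × log₂ 20 = 134.011 + 213.247 × 4.3219 ≈ 1055.650 ms.

1055.7 ms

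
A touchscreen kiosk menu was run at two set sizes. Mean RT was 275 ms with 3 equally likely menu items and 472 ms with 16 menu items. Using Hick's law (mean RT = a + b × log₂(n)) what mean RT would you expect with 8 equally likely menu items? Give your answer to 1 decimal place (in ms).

390.4 ms

RT is linear in log₂ n, so two points fix the line:
  b = (472 − 275) / (log₂ 16 − log₂ 3) = 197 / (4 − 1.5850) = 81.572 ms/bit
  a = 275 − 81.572 × 1.5850 = 145.711 ms
Then RT(8) = 145.711 + 81.572 × log₂ 8 = 145.711 + 81.572 × 3 ≈ 390.428 ms.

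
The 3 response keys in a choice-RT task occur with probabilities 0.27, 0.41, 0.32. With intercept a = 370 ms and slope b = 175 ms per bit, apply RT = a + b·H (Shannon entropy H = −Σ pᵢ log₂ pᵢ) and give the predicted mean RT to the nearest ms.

644 ms

H = 0.27·log₂(1/0.27) + 0.41·log₂(1/0.41) + 0.32·log₂(1/0.32) = 1.5634 bits.
RT = 370 + 175 × 1.5634 = 643.60 ms.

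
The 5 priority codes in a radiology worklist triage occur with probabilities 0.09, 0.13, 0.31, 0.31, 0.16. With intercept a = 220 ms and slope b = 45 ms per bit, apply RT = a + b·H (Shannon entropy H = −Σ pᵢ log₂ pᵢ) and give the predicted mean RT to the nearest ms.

317 ms

H = 0.09·log₂(1/0.09) + 0.13·log₂(1/0.13) + 0.31·log₂(1/0.31) + 0.31·log₂(1/0.31) + 0.16·log₂(1/0.16) = 2.1659 bits.
RT = 220 + 45 × 2.1659 = 317.47 ms.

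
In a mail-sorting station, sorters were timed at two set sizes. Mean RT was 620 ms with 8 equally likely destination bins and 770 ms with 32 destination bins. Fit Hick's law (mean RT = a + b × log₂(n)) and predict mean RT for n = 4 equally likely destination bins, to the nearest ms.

545 ms

RT is linear in log₂ n, so two points fix the line:
  b = (770 − 620) / (log₂ 32 − log₂ 8) = 150 / (5 − 3) = 75 ms/bit
  a = 620 − 75 × 3 = 395 ms
Then RT(4) = 395 + 75 × log₂ 4 = 395 + 75 × 2 ≈ 545.000 ms.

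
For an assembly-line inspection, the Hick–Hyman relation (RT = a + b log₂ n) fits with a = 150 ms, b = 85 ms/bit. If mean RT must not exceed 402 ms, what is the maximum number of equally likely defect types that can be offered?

7

Set 150 + 85·log₂ n ≤ 402 → log₂ n ≤ (402 − 150)/85 = 2.9647.
So n ≤ 2^2.9647 = 7.807; the largest integer n is 7.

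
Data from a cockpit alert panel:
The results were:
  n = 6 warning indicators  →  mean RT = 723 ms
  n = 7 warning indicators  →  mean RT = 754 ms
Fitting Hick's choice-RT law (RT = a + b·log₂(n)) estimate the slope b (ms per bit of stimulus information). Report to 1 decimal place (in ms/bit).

139.4 ms/bit

Slope: b = (754 − 723) / (log₂ 7 − log₂ 6) = 31/0.2224 = 139.393 ms/bit.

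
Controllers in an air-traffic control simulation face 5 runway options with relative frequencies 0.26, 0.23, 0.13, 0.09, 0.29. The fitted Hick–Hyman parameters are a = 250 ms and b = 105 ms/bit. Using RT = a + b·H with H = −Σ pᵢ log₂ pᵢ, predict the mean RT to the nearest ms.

H = 0.26·log₂(1/0.26) + 0.23·log₂(1/0.23) + 0.13·log₂(1/0.13) + 0.09·log₂(1/0.09) + 0.29·log₂(1/0.29) = 2.2062 bits.
RT = 250 + 105 × 2.2062 = 481.65 ms.

482 ms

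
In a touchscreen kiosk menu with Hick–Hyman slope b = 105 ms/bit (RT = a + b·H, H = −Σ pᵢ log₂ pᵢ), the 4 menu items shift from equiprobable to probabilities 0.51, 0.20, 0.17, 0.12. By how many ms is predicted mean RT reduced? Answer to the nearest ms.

The RT saving is b·ΔH. Equiprobable H₀ = log₂(4) = 2.0000 bits; with the given probabilities H = 1.7615 bits.
b·(H₀ − H) = 105 × (2.0000 − 1.7615) = 25.05 ms.

25 ms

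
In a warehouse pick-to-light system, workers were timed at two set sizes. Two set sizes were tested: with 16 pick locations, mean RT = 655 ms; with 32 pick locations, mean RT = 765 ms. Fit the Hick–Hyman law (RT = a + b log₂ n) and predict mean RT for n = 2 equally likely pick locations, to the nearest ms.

RT is linear in log₂ n, so two points fix the line:
  b = (765 − 655) / (log₂ 32 − log₂ 16) = 110 / (5 − 4) = 110 ms/bit
  a = 655 − 110 × 4 = 215 ms
Then RT(2) = 215 + 110 × log₂ 2 = 215 + 110 × 1 ≈ 325.000 ms.

325 ms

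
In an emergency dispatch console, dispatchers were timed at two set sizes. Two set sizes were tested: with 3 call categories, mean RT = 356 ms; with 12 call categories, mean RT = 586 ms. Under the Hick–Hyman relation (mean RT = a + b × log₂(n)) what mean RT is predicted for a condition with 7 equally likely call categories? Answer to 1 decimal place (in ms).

Solve the two-equation system in a and b:
  b = (586 − 356) / (log₂ 12 − log₂ 3) = 230 / (3.5850 − 1.5850) = 115.000 ms/bit
  a = 356 − 115.000 × 1.5850 = 173.729 ms
Then RT(7) = 173.729 + 115.000 × log₂ 7 = 173.729 + 115.000 × 2.8074 ≈ 496.575 ms.

496.6 ms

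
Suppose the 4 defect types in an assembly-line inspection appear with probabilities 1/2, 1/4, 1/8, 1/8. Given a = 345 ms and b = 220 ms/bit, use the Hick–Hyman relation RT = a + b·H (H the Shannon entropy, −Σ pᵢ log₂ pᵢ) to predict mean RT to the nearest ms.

H = −Σ pᵢ log₂ pᵢ = 0.5·1 + 0.25·2 + 0.125·3 + 0.125·3 = 1.750 bits.
RT = 345 + 220 × 1.750 = 730.00 ms.

730 ms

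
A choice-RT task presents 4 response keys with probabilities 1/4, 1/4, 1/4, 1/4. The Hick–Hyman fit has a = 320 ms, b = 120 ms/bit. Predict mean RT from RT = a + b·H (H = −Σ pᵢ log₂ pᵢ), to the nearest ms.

560 ms

Each term −pᵢ log₂ pᵢ: 0.25·2 + 0.25·2 + 0.25·2 + 0.25·2; summed, H = 2.000 bits.
Mean RT = a + bH = 320 + 120·2.000 = 560.00 ms.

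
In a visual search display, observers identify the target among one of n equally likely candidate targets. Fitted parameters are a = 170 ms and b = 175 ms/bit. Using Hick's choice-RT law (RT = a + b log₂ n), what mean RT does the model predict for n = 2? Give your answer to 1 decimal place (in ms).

345.0 ms

log₂(2) = 1 bits, so RT = 170 + 175 × 1 ≈ 345.000 ms.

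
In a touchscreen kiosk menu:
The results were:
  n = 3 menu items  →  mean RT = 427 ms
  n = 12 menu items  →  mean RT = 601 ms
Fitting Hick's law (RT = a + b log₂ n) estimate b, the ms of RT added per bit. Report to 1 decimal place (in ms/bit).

87.0 ms/bit

Slope: b = (601 − 427) / (log₂ 12 − log₂ 3) = 174/2.0000 = 87.000 ms/bit.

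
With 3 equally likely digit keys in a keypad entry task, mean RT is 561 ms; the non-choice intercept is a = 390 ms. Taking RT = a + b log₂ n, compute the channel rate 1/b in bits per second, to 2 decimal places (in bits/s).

9.27 bits/s

Choice component = 561 − 390 = 171 ms over log₂(3) = 1.5850 bits.
b = 171 / 1.5850 = 107.889 ms/bit, so 1/b = 9.269 bits/s.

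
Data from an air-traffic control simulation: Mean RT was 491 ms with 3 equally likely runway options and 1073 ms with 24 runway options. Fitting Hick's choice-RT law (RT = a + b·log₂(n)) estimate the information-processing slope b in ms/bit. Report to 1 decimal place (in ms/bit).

194.0 ms/bit

The slope on a log₂ axis is (1073 − 491) / (4.5850 − 1.5850) = 194.000 ms/bit.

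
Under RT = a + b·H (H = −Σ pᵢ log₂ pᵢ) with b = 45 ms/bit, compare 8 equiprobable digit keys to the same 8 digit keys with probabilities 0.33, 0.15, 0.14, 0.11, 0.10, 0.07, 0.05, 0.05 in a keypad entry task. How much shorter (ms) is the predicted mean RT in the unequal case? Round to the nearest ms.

13 ms

The RT saving is b·ΔH. Equiprobable H₀ = log₂(8) = 3.0000 bits; with the given probabilities H = 2.7187 bits.
b·(H₀ − H) = 45 × (3.0000 − 2.7187) = 12.66 ms.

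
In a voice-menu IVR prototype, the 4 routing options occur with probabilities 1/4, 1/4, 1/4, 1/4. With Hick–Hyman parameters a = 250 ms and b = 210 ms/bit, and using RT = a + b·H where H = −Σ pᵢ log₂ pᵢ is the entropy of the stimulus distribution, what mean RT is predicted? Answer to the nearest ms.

670 ms

H = −Σ pᵢ log₂ pᵢ = 0.25·2 + 0.25·2 + 0.25·2 + 0.25·2 = 2.000 bits.
RT = 250 + 210 × 2.000 = 670.00 ms.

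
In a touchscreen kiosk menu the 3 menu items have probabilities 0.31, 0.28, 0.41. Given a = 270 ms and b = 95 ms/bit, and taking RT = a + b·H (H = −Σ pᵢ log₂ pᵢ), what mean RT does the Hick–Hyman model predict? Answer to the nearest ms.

H = 0.31·log₂(1/0.31) + 0.28·log₂(1/0.28) + 0.41·log₂(1/0.41) = 1.5654 bits.
RT = 270 + 95 × 1.5654 = 418.71 ms.

419 ms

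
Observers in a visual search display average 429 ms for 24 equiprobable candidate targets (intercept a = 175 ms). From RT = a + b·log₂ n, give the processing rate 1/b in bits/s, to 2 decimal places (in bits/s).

Choice component = 429 − 175 = 254 ms over log₂(24) = 4.5850 bits.
b = 254 / 4.5850 = 55.398 ms/bit, so 1/b = 18.051 bits/s.

18.05 bits/s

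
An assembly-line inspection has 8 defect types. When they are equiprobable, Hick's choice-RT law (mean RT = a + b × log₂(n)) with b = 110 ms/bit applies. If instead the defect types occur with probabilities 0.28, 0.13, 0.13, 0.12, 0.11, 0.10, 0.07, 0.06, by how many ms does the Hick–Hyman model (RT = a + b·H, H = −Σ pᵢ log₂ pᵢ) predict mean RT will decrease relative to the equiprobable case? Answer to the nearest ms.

17 ms

The RT saving is b·ΔH. Equiprobable H₀ = log₂(8) = 3.0000 bits; with the given probabilities H = 2.8411 bits.
b·(H₀ − H) = 110 × (3.0000 − 2.8411) = 17.47 ms.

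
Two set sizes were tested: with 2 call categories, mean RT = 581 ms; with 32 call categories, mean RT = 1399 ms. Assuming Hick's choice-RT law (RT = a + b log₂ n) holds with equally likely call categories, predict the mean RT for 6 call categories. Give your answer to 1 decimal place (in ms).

905.1 ms

RT is linear in log₂ n, so two points fix the line:
  b = (1399 − 581) / (log₂ 32 − log₂ 2) = 818 / (5 − 1) = 204.500 ms/bit
  a = 581 − 204.500 × 1 = 376.500 ms
Then RT(6) = 376.500 + 204.500 × log₂ 6 = 376.500 + 204.500 × 2.5850 ≈ 905.125 ms.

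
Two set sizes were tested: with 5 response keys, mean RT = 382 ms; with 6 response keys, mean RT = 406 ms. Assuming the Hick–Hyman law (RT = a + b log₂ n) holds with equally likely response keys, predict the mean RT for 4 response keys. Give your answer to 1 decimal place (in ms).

Fit slope and intercept:
  b = (406 − 382) / (log₂ 6 − log₂ 5) = 24 / (2.5850 − 2.3219) = 91.243 ms/bit
  a = 382 − 91.243 × 2.3219 = 170.141 ms
Then RT(4) = 170.141 + 91.243 × log₂ 4 = 170.141 + 91.243 × 2 ≈ 352.626 ms.

352.6 ms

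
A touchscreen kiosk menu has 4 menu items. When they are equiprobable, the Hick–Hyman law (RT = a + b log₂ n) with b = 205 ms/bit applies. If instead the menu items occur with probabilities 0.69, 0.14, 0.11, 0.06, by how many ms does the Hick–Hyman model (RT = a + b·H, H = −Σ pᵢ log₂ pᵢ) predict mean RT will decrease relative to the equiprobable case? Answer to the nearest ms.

Equiprobable entropy H₀ = log₂ 4 = 2.0000 bits.
Skewed entropy H = −Σ pᵢ log₂ pᵢ = 1.3603 bits.
ΔRT = b·(H₀ − H) = 205 × 0.6397 = 131.14 ms.

131 ms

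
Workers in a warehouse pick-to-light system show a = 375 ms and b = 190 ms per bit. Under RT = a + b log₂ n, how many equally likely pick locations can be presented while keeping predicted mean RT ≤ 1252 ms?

Set 375 + 190·log₂ n ≤ 1252 → log₂ n ≤ (1252 − 375)/190 = 4.6158.
So n ≤ 2^4.6158 = 24.518; the largest integer n is 24.

24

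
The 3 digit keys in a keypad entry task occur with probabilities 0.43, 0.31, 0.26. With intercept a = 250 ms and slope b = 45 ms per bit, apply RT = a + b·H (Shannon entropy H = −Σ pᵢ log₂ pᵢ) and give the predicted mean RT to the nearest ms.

320 ms

Entropy contributions −pᵢ log₂ pᵢ: 0.5236, 0.5238, 0.5053; sum H = 1.5526 bits.
RT = a + bH = 250 + 45·1.5526 = 319.87 ms.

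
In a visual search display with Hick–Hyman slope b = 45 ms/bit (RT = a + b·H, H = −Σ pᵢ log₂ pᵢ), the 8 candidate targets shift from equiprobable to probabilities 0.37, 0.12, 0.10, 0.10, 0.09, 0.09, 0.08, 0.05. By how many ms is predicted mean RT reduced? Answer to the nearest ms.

14 ms

The RT saving is b·ΔH. Equiprobable H₀ = log₂(8) = 3.0000 bits; with the given probabilities H = 2.6951 bits.
b·(H₀ − H) = 45 × (3.0000 − 2.6951) = 13.72 ms.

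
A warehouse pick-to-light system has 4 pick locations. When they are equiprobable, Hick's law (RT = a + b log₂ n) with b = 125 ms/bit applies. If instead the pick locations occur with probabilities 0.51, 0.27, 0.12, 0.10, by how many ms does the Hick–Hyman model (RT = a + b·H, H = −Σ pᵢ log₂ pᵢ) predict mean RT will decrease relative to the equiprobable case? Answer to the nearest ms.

Equiprobable entropy H₀ = log₂ 4 = 2.0000 bits.
Skewed entropy H = −Σ pᵢ log₂ pᵢ = 1.7047 bits.
ΔRT = b·(H₀ − H) = 125 × 0.2953 = 36.91 ms.

37 ms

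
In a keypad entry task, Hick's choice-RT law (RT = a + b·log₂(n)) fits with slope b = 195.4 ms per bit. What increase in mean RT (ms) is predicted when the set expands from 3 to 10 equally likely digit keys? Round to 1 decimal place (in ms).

Only the slope matters, since a is common to both: ΔRT = b·log₂(n₂/n₁).
log₂(10) − log₂(3) = 3.3219 − 1.5850 = 1.7370.
ΔRT = 195.4 × 1.7370 = 339.403 ms.

339.4 ms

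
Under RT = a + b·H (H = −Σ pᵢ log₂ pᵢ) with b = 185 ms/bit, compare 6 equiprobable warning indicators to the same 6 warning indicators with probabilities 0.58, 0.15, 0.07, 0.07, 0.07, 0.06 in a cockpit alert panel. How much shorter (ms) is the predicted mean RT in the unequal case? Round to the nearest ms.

The RT saving is b·ΔH. Equiprobable H₀ = log₂(6) = 2.5850 bits; with the given probabilities H = 1.9156 bits.
b·(H₀ − H) = 185 × (2.5850 − 1.9156) = 123.84 ms.

124 ms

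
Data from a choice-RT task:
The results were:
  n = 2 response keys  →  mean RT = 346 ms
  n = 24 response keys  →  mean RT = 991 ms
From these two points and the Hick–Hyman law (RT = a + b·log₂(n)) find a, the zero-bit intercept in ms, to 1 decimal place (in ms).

The slope on a log₂ axis is (991 − 346) / (4.5850 − 1) = 179.918 ms/bit.
a = RT₁ − b·log₂ n₁ = 346 − 179.918 × 1 = 166.082 ms.

166.1 ms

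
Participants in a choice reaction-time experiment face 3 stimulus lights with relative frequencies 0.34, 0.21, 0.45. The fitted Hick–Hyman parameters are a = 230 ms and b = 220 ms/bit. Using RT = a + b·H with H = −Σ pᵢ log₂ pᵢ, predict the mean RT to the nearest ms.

564 ms

Entropy contributions −pᵢ log₂ pᵢ: 0.5292, 0.4728, 0.5184; sum H = 1.5204 bits.
RT = a + bH = 230 + 220·1.5204 = 564.49 ms.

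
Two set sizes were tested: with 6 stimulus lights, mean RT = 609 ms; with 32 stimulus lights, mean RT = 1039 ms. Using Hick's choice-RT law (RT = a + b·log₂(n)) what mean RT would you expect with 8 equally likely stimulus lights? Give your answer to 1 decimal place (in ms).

682.9 ms

With log₂ n on the abscissa the relation is linear; from the two conditions:
  b = (1039 − 609) / (log₂ 32 − log₂ 6) = 430 / (5 − 2.5850) = 178.051 ms/bit
  a = 609 − 178.051 × 2.5850 = 148.745 ms
Then RT(8) = 148.745 + 178.051 × log₂ 8 = 148.745 + 178.051 × 3 ≈ 682.898 ms.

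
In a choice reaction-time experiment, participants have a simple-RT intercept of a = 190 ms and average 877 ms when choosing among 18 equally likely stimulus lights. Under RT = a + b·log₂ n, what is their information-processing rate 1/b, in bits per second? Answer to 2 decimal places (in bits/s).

6.07 bits/s

b = (877 − 190)/log₂ 18 = 687/4.1699 = 164.751 ms per bit = 0.16475 s/bit; the reciprocal is 6.070 bits/s.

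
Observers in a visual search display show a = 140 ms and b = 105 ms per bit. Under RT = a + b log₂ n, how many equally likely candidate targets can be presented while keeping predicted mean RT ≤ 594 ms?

20

105·log₂ n ≤ 594 − 140 = 454, giving log₂ n ≤ 4.3238 and n ≤ 20.026. The largest whole number is 20.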